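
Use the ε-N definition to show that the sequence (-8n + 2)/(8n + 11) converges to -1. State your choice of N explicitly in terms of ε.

N = (13/8)/ε

Let ε > 0 be given. For n ≥ 1, |(-8n + 2)/(8n + 11) + 1| = |104|/(8(8n + 11)) = 104/(8(8n + 11)).
Since 8n + 11 ≥ 8n for n ≥ 1, this is ≤ 104/(8·8n) = (13/8)/n.
So |(-8n + 2)/(8n + 11) + 1| < ε whenever n > (13/8)/ε.
Take N = (13/8)/ε. If n > N then |(-8n + 2)/(8n + 11) + 1| ≤ (13/8)/n < ε.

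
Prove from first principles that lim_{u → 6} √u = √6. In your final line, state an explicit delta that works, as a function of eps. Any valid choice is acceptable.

delta = min(6, √6·eps)

Suppose eps > 0. We want delta > 0 such that 0 < |u − 6| < delta implies |√u − √6| < eps.
Rationalise: √u − √6 = (u − 6)/(√u + √6), so |√u − √6| = |u − 6|/(√u + √6).
Restrict delta ≤ 6 so that |u − 6| < 6 forces u > 0, and then √u + √6 > √6.
Hence |√u − √6| < |u − 6|/√6, which is < eps once |u − 6| < √6·eps.
Take delta = min(6, √6·eps). If 0 < |u − 6| < delta then u > 0 and |√u − √6| < |u − 6|/√6 < eps.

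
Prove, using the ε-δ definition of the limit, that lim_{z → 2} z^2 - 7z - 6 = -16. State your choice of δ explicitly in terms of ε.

Suppose ε > 0. We want δ > 0 such that 0 < |z − 2| < δ implies |(z^2 - 7z - 6) + 16| < ε.
(z^2 - 7z - 6) + 16 = z^2 - 7z + 10 = (z − 2)(z - 5).
So |(z^2 - 7z - 6) + 16| = |z − 2|·|z - 5|.
Assume first that |z − 2| < 1, so |z| < 3. Then |z - 5| ≤ 3 + 5 = 8.
Hence |(z^2 - 7z - 6) + 16| ≤ 8|z − 2| < ε provided |z − 2| < ε/8.
Choosing δ = min(1, ε/8) ensures both conditions, hence |(z^2 - 7z - 6) + 16| < ε.

δ = min(1, ε/8)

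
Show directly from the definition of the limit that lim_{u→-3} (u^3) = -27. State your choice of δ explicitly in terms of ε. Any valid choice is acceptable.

Fix ε > 0. We seek δ > 0 with 0 < |u + 3| < δ ⇒ |u^3 + 27| < ε.
Factor: u^3 + 27 = (u + 3)(u^2 - 3u + 9), so |u^3 + 27| = |u + 3|·|u^2 - 3u + 9|.
Impose δ ≤ 2 so that |u| < 5; then |u^2 - 3u + 9| ≤ 49.
Hence |u^3 + 27| ≤ 49|u + 3|, which is < ε once |u + 3| < ε/49.
Take δ = min(2, ε/49). If 0 < |u + 3| < δ then both bounds hold and |u^3 + 27| ≤ 49|u + 3| < 49·(ε/49) = ε.

δ = min(2, ε/49)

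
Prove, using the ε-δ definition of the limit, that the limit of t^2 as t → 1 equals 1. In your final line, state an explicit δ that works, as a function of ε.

Fix ε > 0. We seek δ > 0 with 0 < |t − 1| < δ ⇒ |t^2 − 1| < ε.
Factor: t^2 − 1 = (t − 1)(t + 1), so |t^2 − 1| = |t − 1|·|t + 1|.
Restrict δ ≤ 2. Then |t − 1| < 2 gives |t| < 3, so by the triangle inequality |t + 1| ≤ 3 + 1 = 4.
Hence |t^2 − 1| ≤ 4|t − 1|, which is < ε once |t − 1| < ε/4.
Take δ = min(2, ε/4). If 0 < |t − 1| < δ then both bounds hold and |t^2 − 1| ≤ 4|t − 1| < 4·(ε/4) = ε.

δ = min(2, ε/4)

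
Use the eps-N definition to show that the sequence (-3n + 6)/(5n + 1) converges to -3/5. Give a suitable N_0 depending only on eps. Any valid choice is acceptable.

Let eps > 0 be given. For n ≥ 1, |(-3n + 6)/(5n + 1) + 3/5| = |33|/(5(5n + 1)) = 33/(5(5n + 1)).
Since 5n + 1 ≥ 5n for n ≥ 1, this is ≤ 33/(5·5n) = (33/25)/n.
So |(-3n + 6)/(5n + 1) + 3/5| < eps whenever n > (33/25)/eps.
Take N_0 = (33/25)/eps. If n > N_0 then |(-3n + 6)/(5n + 1) + 3/5| ≤ (33/25)/n < eps.

N_0 = (33/25)/eps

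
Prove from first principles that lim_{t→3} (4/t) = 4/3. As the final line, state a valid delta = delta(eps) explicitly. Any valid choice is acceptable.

Let eps > 0. We seek delta > 0 such that 0 < |t − 3| < delta implies |4/t − (4/3)| < eps.
|4/t − (4/3)| = 4·|3 − t|/(3·|t|) = 4|t − 3|/(3|t|).
Require delta ≤ 3/2 so that |t| > 3 − 3/2 = 3/2, hence 3|t| > 9/2.
Then |4/t − (4/3)| < 4|t − 3|/(9/2), which is < eps when |t − 3| < (9/8)eps.
Take delta = min(3/2, (9/8)eps). Then 0 < |t − 3| < delta gives both |t − 3| < 3/2 and |t − 3| < (9/8)eps, so |4/t − (4/3)| < eps.

delta = min(3/2, (9/8)eps)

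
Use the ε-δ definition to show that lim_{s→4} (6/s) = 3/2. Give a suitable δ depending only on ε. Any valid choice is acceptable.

Let ε > 0 be given. We seek δ > 0 such that 0 < |s − 4| < δ implies |6/s − (3/2)| < ε.
|6/s − (3/2)| = 6·|4 − s|/(4·|s|) = 6|s − 4|/(4|s|).
Require δ ≤ 2 so that |s| > 4 − 2 = 2, hence 4|s| > 8.
Then |6/s − (3/2)| < 6|s − 4|/8, which is < ε when |s − 4| < (4/3)ε.
Take δ = min(2, (4/3)ε). Then 0 < |s − 4| < δ gives both |s − 4| < 2 and |s − 4| < (4/3)ε, so |6/s − (3/2)| < ε.

δ = min(2, (4/3)ε)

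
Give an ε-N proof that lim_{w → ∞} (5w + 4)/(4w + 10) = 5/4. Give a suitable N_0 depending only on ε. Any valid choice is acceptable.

N_0 = (17/8)/ε

Suppose ε > 0. We seek N_0 > 0 such that w > N_0 implies |(5w + 4)/(4w + 10) − (5/4)| < ε.
(5w + 4)/(4w + 10) − (5/4) = (4(5w + 4) − 5(4w + 10)) / (4(4w + 10)) = -34/(4(4w + 10)).
For w > 0 we have 4w + 10 > 4w, so |(5w + 4)/(4w + 10) − (5/4)| = 34/(4(4w + 10)) < 34/(4·4w) = (17/8)/w.
Thus |(5w + 4)/(4w + 10) − (5/4)| < ε whenever w > (17/8)/ε.
Take N_0 = (17/8)/ε. If w > N_0 then |(5w + 4)/(4w + 10) − (5/4)| < (17/8)/w < ε.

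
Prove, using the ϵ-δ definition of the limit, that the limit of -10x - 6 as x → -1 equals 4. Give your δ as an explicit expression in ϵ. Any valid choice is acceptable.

δ = ϵ/10

Let ϵ > 0 be given. We need δ > 0 so that 0 < |x + 1| < δ implies |(-10x - 6) − 4| < ϵ.
Since (-10x - 6) − 4 = -10(x + 1), we have |(-10x - 6) − 4| = 10|x + 1|.
So 10|x + 1| < ϵ exactly when |x + 1| < ϵ/10.
Choosing δ = ϵ/10 gives |(-10x - 6) − 4| = 10|x + 1| < ϵ whenever |x + 1| < δ.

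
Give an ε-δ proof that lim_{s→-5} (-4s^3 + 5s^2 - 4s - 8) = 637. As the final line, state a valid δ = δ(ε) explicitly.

Fix ε > 0. We want δ > 0 such that 0 < |s + 5| < δ implies |(-4s^3 + 5s^2 - 4s - 8) − 637| < ε.
(-4s^3 + 5s^2 - 4s - 8) − 637 = -4s^3 + 5s^2 - 4s - 645 = (s + 5)(-4s^2 + 25s - 129).
So |(-4s^3 + 5s^2 - 4s - 8) − 637| = |s + 5|·|-4s^2 + 25s - 129|.
Require δ ≤ 1. Then |s + 5| < 1 gives |s| < 6, and by the triangle inequality |-4s^2 + 25s - 129| ≤ 4·6^2 + 25·6 + 129 = 423.
Hence |(-4s^3 + 5s^2 - 4s - 8) − 637| ≤ 423|s + 5| < ε provided |s + 5| < ε/423.
Choosing δ = min(1, ε/423) ensures both conditions, hence |(-4s^3 + 5s^2 - 4s - 8) − 637| < ε.

δ = min(1, ε/423)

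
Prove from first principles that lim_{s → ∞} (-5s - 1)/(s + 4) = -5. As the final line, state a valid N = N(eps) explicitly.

N = 19/eps

Let eps > 0 be given. We seek N > 0 such that s > N implies |(-5s - 1)/(s + 4) + 5| < eps.
(-5s - 1)/(s + 4) + 5 = ((-5s - 1) − (-5)(s + 4)) / ((s + 4)) = 19/((s + 4)).
For s > 0 we have s + 4 > s, so |(-5s - 1)/(s + 4) + 5| = 19/((s + 4)) < 19/(s) = 19/s.
Thus |(-5s - 1)/(s + 4) + 5| < eps whenever s > 19/eps.
Take N = 19/eps. If s > N then |(-5s - 1)/(s + 4) + 5| < 19/s < eps.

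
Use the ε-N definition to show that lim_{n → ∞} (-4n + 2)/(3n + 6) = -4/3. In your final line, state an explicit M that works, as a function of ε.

Let ε > 0 be given. For n ≥ 1, |(-4n + 2)/(3n + 6) + 4/3| = |30|/(3(3n + 6)) = 30/(3(3n + 6)).
Since 3n + 6 ≥ 3n for n ≥ 1, this is ≤ 30/(3·3n) = (10/3)/n.
So |(-4n + 2)/(3n + 6) + 4/3| < ε whenever n > (10/3)/ε.
Take M = (10/3)/ε. If n > M then |(-4n + 2)/(3n + 6) + 4/3| ≤ (10/3)/n < ε.

M = (10/3)/ε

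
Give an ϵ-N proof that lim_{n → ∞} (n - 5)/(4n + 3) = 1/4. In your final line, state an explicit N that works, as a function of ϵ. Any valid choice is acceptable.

Suppose ϵ > 0. For n ≥ 1, |(n - 5)/(4n + 3) − (1/4)| = |-23|/(4(4n + 3)) = 23/(4(4n + 3)).
Since 4n + 3 ≥ 4n for n ≥ 1, this is ≤ 23/(4·4n) = (23/16)/n.
So |(n - 5)/(4n + 3) − (1/4)| < ϵ whenever n > (23/16)/ϵ.
Take N = (23/16)/ϵ. If n > N then |(n - 5)/(4n + 3) − (1/4)| ≤ (23/16)/n < ϵ.

N = (23/16)/ϵ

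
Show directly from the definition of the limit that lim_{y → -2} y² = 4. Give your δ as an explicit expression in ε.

δ = min(1, ε/5)

Suppose ε > 0. We seek δ > 0 with 0 < |y + 2| < δ ⇒ |y² − 4| < ε.
Factor: y² − 4 = (y + 2)(y - 2), so |y² − 4| = |y + 2|·|y - 2|.
Restrict δ ≤ 1. Then |y + 2| < 1 gives |y| < 3, so by the triangle inequality |y - 2| ≤ 3 + 2 = 5.
Hence |y² − 4| ≤ 5|y + 2|, which is < ε once |y + 2| < ε/5.
Take δ = min(1, ε/5). If 0 < |y + 2| < δ then both bounds hold and |y² − 4| ≤ 5|y + 2| < 5·(ε/5) = ε.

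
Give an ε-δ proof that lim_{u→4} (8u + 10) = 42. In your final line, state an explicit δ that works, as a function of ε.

δ = ε/8

Let ε > 0. We need δ > 0 so that 0 < |u − 4| < δ implies |(8u + 10) − 42| < ε.
Since (8u + 10) − 42 = 8(u − 4), we have |(8u + 10) − 42| = 8|u − 4|.
Thus it suffices that |u − 4| < ε/8.
Take δ = ε/8. If 0 < |u − 4| < δ then |(8u + 10) − 42| = 8|u − 4| < 8·(ε/8) = ε.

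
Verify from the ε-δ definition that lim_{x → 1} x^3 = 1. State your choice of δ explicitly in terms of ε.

δ = min(2, ε/13)

Suppose ε > 0. We seek δ > 0 with 0 < |x − 1| < δ ⇒ |x^3 − 1| < ε.
Factor: x^3 − 1 = (x − 1)(x^2 + x + 1), so |x^3 − 1| = |x − 1|·|x^2 + x + 1|.
Impose δ ≤ 2 so that |x| < 3; then |x^2 + x + 1| ≤ 13.
Hence |x^3 − 1| ≤ 13|x − 1|, which is < ε once |x − 1| < ε/13.
Take δ = min(2, ε/13). If 0 < |x − 1| < δ then both bounds hold and |x^3 − 1| ≤ 13|x − 1| < 13·(ε/13) = ε.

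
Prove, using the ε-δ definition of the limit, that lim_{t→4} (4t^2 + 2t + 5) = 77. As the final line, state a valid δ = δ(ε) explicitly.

δ = min(1, ε/38)

Let ε > 0 be given. We want δ > 0 such that 0 < |t − 4| < δ implies |(4t^2 + 2t + 5) − 77| < ε.
(4t^2 + 2t + 5) − 77 = 4t^2 + 2t - 72 = (t − 4)(4t + 18).
So |(4t^2 + 2t + 5) − 77| = |t − 4|·|4t + 18|.
Require δ ≤ 1. Then |t − 4| < 1 gives |t| < 5, and by the triangle inequality |4t + 18| ≤ 4·5 + 18 = 38.
Hence |(4t^2 + 2t + 5) − 77| ≤ 38|t − 4| < ε provided |t − 4| < ε/38.
Choosing δ = min(1, ε/38) ensures both conditions, hence |(4t^2 + 2t + 5) − 77| < ε.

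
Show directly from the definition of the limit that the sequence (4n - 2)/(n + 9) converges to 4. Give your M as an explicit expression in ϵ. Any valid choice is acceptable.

Fix ϵ > 0. For n ≥ 1, |(4n - 2)/(n + 9) − 4| = |-38|/((n + 9)) = 38/((n + 9)).
Since n + 9 ≥ n for n ≥ 1, this is ≤ 38/(n) = 38/n.
So |(4n - 2)/(n + 9) − 4| < ϵ whenever n > 38/ϵ.
Take M = 38/ϵ. If n > M then |(4n - 2)/(n + 9) − 4| ≤ 38/n < ϵ.

M = 38/ϵ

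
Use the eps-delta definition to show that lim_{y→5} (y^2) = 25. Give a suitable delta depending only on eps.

delta = min(2, eps/12)

Let eps > 0 be given. We seek delta > 0 with 0 < |y − 5| < delta ⇒ |y^2 − 25| < eps.
Factor: y^2 − 25 = (y − 5)(y + 5), so |y^2 − 25| = |y − 5|·|y + 5|.
Impose delta ≤ 2 so that |y| < 7; then |y + 5| ≤ 12.
Hence |y^2 − 25| ≤ 12|y − 5|, which is < eps once |y − 5| < eps/12.
Take delta = min(2, eps/12). If 0 < |y − 5| < delta then both bounds hold and |y^2 − 25| ≤ 12|y − 5| < 12·(eps/12) = eps.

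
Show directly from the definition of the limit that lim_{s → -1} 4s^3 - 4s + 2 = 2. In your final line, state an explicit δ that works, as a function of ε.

Fix ε > 0. We want δ > 0 such that 0 < |s + 1| < δ implies |(4s^3 - 4s + 2) − 2| < ε.
(4s^3 - 4s + 2) − 2 = 4s^3 - 4s = (s + 1)(4s^2 - 4s).
So |(4s^3 - 4s + 2) − 2| = |s + 1|·|4s^2 - 4s|.
Assume first that |s + 1| < 1, so |s| < 2. Then |4s^2 - 4s| ≤ 4·2^2 + 4·2 = 24.
Hence |(4s^3 - 4s + 2) − 2| ≤ 24|s + 1| < ε provided |s + 1| < ε/24.
Take δ = min(1, ε/24). Then 0 < |s + 1| < δ gives both |s + 1| < 1 and |s + 1| < ε/24, so |(4s^3 - 4s + 2) − 2| < ε.

δ = min(1, ε/24)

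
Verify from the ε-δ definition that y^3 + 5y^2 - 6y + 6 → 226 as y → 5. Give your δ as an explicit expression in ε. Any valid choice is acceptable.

Suppose ε > 0. We want δ > 0 such that 0 < |y − 5| < δ implies |(y^3 + 5y^2 - 6y + 6) − 226| < ε.
(y^3 + 5y^2 - 6y + 6) − 226 = y^3 + 5y^2 - 6y - 220 = (y − 5)(y^2 + 10y + 44).
So |(y^3 + 5y^2 - 6y + 6) − 226| = |y − 5|·|y^2 + 10y + 44|.
Require δ ≤ 1. Then |y − 5| < 1 gives |y| < 6, and by the triangle inequality |y^2 + 10y + 44| ≤ 6^2 + 10·6 + 44 = 140.
Hence |(y^3 + 5y^2 - 6y + 6) − 226| ≤ 140|y − 5| < ε provided |y − 5| < ε/140.
Take δ = min(1, ε/140). Then 0 < |y − 5| < δ gives both |y − 5| < 1 and |y − 5| < ε/140, so |(y^3 + 5y^2 - 6y + 6) − 226| < ε.

δ = min(1, ε/140)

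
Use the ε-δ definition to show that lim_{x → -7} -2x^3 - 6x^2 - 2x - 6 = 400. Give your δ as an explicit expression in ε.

δ = min(2, ε/292)

Suppose ε > 0. We want δ > 0 such that 0 < |x + 7| < δ implies |(-2x^3 - 6x^2 - 2x - 6) − 400| < ε.
(-2x^3 - 6x^2 - 2x - 6) − 400 = -2x^3 - 6x^2 - 2x - 406 = (x + 7)(-2x^2 + 8x - 58).
So |(-2x^3 - 6x^2 - 2x - 6) − 400| = |x + 7|·|-2x^2 + 8x - 58|.
Require δ ≤ 2. Then |x + 7| < 2 gives |x| < 9, and by the triangle inequality |-2x^2 + 8x - 58| ≤ 2·9^2 + 8·9 + 58 = 292.
Hence |(-2x^3 - 6x^2 - 2x - 6) − 400| ≤ 292|x + 7| < ε provided |x + 7| < ε/292.
Take δ = min(2, ε/292). Then 0 < |x + 7| < δ gives both |x + 7| < 2 and |x + 7| < ε/292, so |(-2x^3 - 6x^2 - 2x - 6) − 400| < ε.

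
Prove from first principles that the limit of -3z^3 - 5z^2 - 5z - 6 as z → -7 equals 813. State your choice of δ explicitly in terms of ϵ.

Let ϵ > 0 be given. We want δ > 0 such that 0 < |z + 7| < δ implies |(-3z^3 - 5z^2 - 5z - 6) − 813| < ϵ.
(-3z^3 - 5z^2 - 5z - 6) − 813 = -3z^3 - 5z^2 - 5z - 819 = (z + 7)(-3z^2 + 16z - 117).
So |(-3z^3 - 5z^2 - 5z - 6) − 813| = |z + 7|·|-3z^2 + 16z - 117|.
Assume first that |z + 7| < 1, so |z| < 8. Then |-3z^2 + 16z - 117| ≤ 3·8^2 + 16·8 + 117 = 437.
Hence |(-3z^3 - 5z^2 - 5z - 6) − 813| ≤ 437|z + 7| < ϵ provided |z + 7| < ϵ/437.
Choosing δ = min(1, ϵ/437) ensures both conditions, hence |(-3z^3 - 5z^2 - 5z - 6) − 813| < ϵ.

δ = min(1, ϵ/437)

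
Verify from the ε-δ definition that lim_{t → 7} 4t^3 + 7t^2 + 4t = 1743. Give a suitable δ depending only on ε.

Suppose ε > 0. We want δ > 0 such that 0 < |t − 7| < δ implies |(4t^3 + 7t^2 + 4t) − 1743| < ε.
(4t^3 + 7t^2 + 4t) − 1743 = 4t^3 + 7t^2 + 4t - 1743 = (t − 7)(4t^2 + 35t + 249).
So |(4t^3 + 7t^2 + 4t) − 1743| = |t − 7|·|4t^2 + 35t + 249|.
Assume first that |t − 7| < 2, so |t| < 9. Then |4t^2 + 35t + 249| ≤ 4·9^2 + 35·9 + 249 = 888.
Hence |(4t^3 + 7t^2 + 4t) − 1743| ≤ 888|t − 7| < ε provided |t − 7| < ε/888.
Take δ = min(2, ε/888). Then 0 < |t − 7| < δ gives both |t − 7| < 2 and |t − 7| < ε/888, so |(4t^3 + 7t^2 + 4t) − 1743| < ε.

δ = min(2, ε/888)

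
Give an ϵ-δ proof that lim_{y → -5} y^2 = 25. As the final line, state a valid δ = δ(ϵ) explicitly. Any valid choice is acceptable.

δ = min(1, ϵ/11)

Let ϵ > 0 be given. We seek δ > 0 with 0 < |y + 5| < δ ⇒ |y^2 − 25| < ϵ.
Factor: y^2 − 25 = (y + 5)(y - 5), so |y^2 − 25| = |y + 5|·|y - 5|.
Impose δ ≤ 1 so that |y| < 6; then |y - 5| ≤ 11.
Hence |y^2 − 25| ≤ 11|y + 5|, which is < ϵ once |y + 5| < ϵ/11.
Take δ = min(1, ϵ/11). If 0 < |y + 5| < δ then both bounds hold and |y^2 − 25| ≤ 11|y + 5| < 11·(ϵ/11) = ϵ.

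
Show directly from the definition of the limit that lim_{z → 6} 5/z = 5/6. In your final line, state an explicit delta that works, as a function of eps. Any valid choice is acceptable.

Let eps > 0. We seek delta > 0 such that 0 < |z − 6| < delta implies |5/z − (5/6)| < eps.
|5/z − (5/6)| = 5·|6 − z|/(6·|z|) = 5|z − 6|/(6|z|).
Restrict delta ≤ 3. Then |z − 6| < 3 gives |z| > 3, so 6|z| > 18.
Then |5/z − (5/6)| < 5|z − 6|/18, which is < eps when |z − 6| < (18/5)eps.
Take delta = min(3, (18/5)eps). Then 0 < |z − 6| < delta gives both |z − 6| < 3 and |z − 6| < (18/5)eps, so |5/z − (5/6)| < eps.

delta = min(3, (18/5)eps)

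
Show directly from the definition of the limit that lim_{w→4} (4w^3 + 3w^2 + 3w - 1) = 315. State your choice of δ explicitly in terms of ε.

δ = min(2, ε/337)

Let ε > 0. We want δ > 0 such that 0 < |w − 4| < δ implies |(4w^3 + 3w^2 + 3w - 1) − 315| < ε.
(4w^3 + 3w^2 + 3w - 1) − 315 = 4w^3 + 3w^2 + 3w - 316 = (w − 4)(4w^2 + 19w + 79).
So |(4w^3 + 3w^2 + 3w - 1) − 315| = |w − 4|·|4w^2 + 19w + 79|.
Require δ ≤ 2. Then |w − 4| < 2 gives |w| < 6, and by the triangle inequality |4w^2 + 19w + 79| ≤ 4·6^2 + 19·6 + 79 = 337.
Hence |(4w^3 + 3w^2 + 3w - 1) − 315| ≤ 337|w − 4| < ε provided |w − 4| < ε/337.
Choosing δ = min(2, ε/337) ensures both conditions, hence |(4w^3 + 3w^2 + 3w - 1) − 315| < ε.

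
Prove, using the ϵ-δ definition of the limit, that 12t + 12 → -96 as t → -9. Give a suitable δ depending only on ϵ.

Suppose ϵ > 0. We need δ > 0 so that 0 < |t + 9| < δ implies |(12t + 12) + 96| < ϵ.
Since (12t + 12) + 96 = 12(t + 9), we have |(12t + 12) + 96| = 12|t + 9|.
Thus it suffices that |t + 9| < ϵ/12.
Choosing δ = ϵ/12 gives |(12t + 12) + 96| = 12|t + 9| < ϵ whenever |t + 9| < δ.

δ = ϵ/12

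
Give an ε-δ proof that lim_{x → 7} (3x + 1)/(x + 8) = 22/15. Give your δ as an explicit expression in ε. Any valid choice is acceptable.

δ = min(15/2, (225/46)ε)

Suppose ε > 0. We want δ > 0 with 0 < |x − 7| < δ ⇒ |(3x + 1)/(x + 8) − (22/15)| < ε.
Combining over a common denominator, (3x + 1)/(x + 8) − (22/15) = [(3x + 1)·15 − 22·(x + 8)] / [15·(x + 8)] = 23(x − 7) / (15(x + 8)).
So |(3x + 1)/(x + 8) − (22/15)| = 23|x − 7| / (15·|x + 8|).
Require δ ≤ 15/2, so |x + 8| ≥ |15| − |x − 7| > 15 − 15/2 = 15/2.
Hence |(3x + 1)/(x + 8) − (22/15)| < 23|x − 7|/(15·(15/2)) = (46/225)|x − 7|, which is < ε once |x − 7| < (225/46)ε.
Take δ = min(15/2, (225/46)ε). Then 0 < |x − 7| < δ forces both bounds, so |(3x + 1)/(x + 8) − (22/15)| < ε.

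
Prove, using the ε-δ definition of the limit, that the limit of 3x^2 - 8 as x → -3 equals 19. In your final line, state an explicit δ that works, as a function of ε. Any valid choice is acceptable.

δ = min(1, ε/21)

Let ε > 0 be given. We want δ > 0 such that 0 < |x + 3| < δ implies |(3x^2 - 8) − 19| < ε.
(3x^2 - 8) − 19 = 3x^2 - 27 = (x + 3)(3x - 9).
So |(3x^2 - 8) − 19| = |x + 3|·|3x - 9|.
Assume first that |x + 3| < 1, so |x| < 4. Then |3x - 9| ≤ 3·4 + 9 = 21.
Hence |(3x^2 - 8) − 19| ≤ 21|x + 3| < ε provided |x + 3| < ε/21.
Take δ = min(1, ε/21). Then 0 < |x + 3| < δ gives both |x + 3| < 1 and |x + 3| < ε/21, so |(3x^2 - 8) − 19| < ε.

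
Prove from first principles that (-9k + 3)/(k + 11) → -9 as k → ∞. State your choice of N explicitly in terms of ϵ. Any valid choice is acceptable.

Fix ϵ > 0. For k ≥ 1, |(-9k + 3)/(k + 11) + 9| = |102|/((k + 11)) = 102/((k + 11)).
Since k + 11 ≥ k for k ≥ 1, this is ≤ 102/(k) = 102/k.
So |(-9k + 3)/(k + 11) + 9| < ϵ whenever k > 102/ϵ.
Take N = 102/ϵ. If k > N then |(-9k + 3)/(k + 11) + 9| ≤ 102/k < ϵ.

N = 102/ϵ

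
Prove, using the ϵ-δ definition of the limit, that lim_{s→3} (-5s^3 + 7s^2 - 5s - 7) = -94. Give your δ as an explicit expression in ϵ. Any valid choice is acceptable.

Let ϵ > 0 be given. We want δ > 0 such that 0 < |s − 3| < δ implies |(-5s^3 + 7s^2 - 5s - 7) + 94| < ϵ.
(-5s^3 + 7s^2 - 5s - 7) + 94 = -5s^3 + 7s^2 - 5s + 87 = (s − 3)(-5s^2 - 8s - 29).
So |(-5s^3 + 7s^2 - 5s - 7) + 94| = |s − 3|·|-5s^2 - 8s - 29|.
Require δ ≤ 2. Then |s − 3| < 2 gives |s| < 5, and by the triangle inequality |-5s^2 - 8s - 29| ≤ 5·5^2 + 8·5 + 29 = 194.
Hence |(-5s^3 + 7s^2 - 5s - 7) + 94| ≤ 194|s − 3| < ϵ provided |s − 3| < ϵ/194.
Take δ = min(2, ϵ/194). Then 0 < |s − 3| < δ gives both |s − 3| < 2 and |s − 3| < ϵ/194, so |(-5s^3 + 7s^2 - 5s - 7) + 94| < ϵ.

δ = min(2, ϵ/194)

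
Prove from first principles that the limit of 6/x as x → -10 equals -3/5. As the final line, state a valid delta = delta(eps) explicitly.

delta = min(5, (25/3)eps)

Fix eps > 0. We seek delta > 0 such that 0 < |x + 10| < delta implies |6/x + 3/5| < eps.
|6/x + 3/5| = 6·|-10 − x|/(10·|x|) = 6|x + 10|/(10|x|).
Restrict delta ≤ 5. Then |x + 10| < 5 gives |x| > 5, so 10|x| > 50.
Then |6/x + 3/5| < 6|x + 10|/50, which is < eps when |x + 10| < (25/3)eps.
Take delta = min(5, (25/3)eps). Then 0 < |x + 10| < delta gives both |x + 10| < 5 and |x + 10| < (25/3)eps, so |6/x + 3/5| < eps.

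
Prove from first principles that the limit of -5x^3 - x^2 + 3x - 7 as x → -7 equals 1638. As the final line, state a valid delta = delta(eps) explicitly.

delta = min(1, eps/827)

Suppose eps > 0. We want delta > 0 such that 0 < |x + 7| < delta implies |(-5x^3 - x^2 + 3x - 7) − 1638| < eps.
(-5x^3 - x^2 + 3x - 7) − 1638 = -5x^3 - x^2 + 3x - 1645 = (x + 7)(-5x^2 + 34x - 235).
So |(-5x^3 - x^2 + 3x - 7) − 1638| = |x + 7|·|-5x^2 + 34x - 235|.
Assume first that |x + 7| < 1, so |x| < 8. Then |-5x^2 + 34x - 235| ≤ 5·8^2 + 34·8 + 235 = 827.
Hence |(-5x^3 - x^2 + 3x - 7) − 1638| ≤ 827|x + 7| < eps provided |x + 7| < eps/827.
Choosing delta = min(1, eps/827) ensures both conditions, hence |(-5x^3 - x^2 + 3x - 7) − 1638| < eps.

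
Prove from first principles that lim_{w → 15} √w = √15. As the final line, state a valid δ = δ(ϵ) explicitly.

Let ϵ > 0 be given. We want δ > 0 such that 0 < |w − 15| < δ implies |√w − √15| < ϵ.
Rationalise: √w − √15 = (w − 15)/(√w + √15), so |√w − √15| = |w − 15|/(√w + √15).
Restrict δ ≤ 15 so that |w − 15| < 15 forces w > 0, and then √w + √15 > √15.
Hence |√w − √15| < |w − 15|/√15, which is < ϵ once |w − 15| < √15·ϵ.
Take δ = min(15, √15·ϵ). If 0 < |w − 15| < δ then w > 0 and |√w − √15| < |w − 15|/√15 < ϵ.

δ = min(15, √15·ϵ)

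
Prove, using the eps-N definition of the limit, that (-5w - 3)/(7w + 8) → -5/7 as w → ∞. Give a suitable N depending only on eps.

N = (19/49)/eps

Let eps > 0 be given. We seek N > 0 such that w > N implies |(-5w - 3)/(7w + 8) + 5/7| < eps.
(-5w - 3)/(7w + 8) + 5/7 = (7(-5w - 3) − (-5)(7w + 8)) / (7(7w + 8)) = 19/(7(7w + 8)).
For w > 0 we have 7w + 8 > 7w, so |(-5w - 3)/(7w + 8) + 5/7| = 19/(7(7w + 8)) < 19/(7·7w) = (19/49)/w.
Thus |(-5w - 3)/(7w + 8) + 5/7| < eps whenever w > (19/49)/eps.
Take N = (19/49)/eps. If w > N then |(-5w - 3)/(7w + 8) + 5/7| < (19/49)/w < eps.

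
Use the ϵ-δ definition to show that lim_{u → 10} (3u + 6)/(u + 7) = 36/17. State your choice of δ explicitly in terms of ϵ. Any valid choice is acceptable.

Suppose ϵ > 0. We want δ > 0 with 0 < |u − 10| < δ ⇒ |(3u + 6)/(u + 7) − (36/17)| < ϵ.
Combining over a common denominator, (3u + 6)/(u + 7) − (36/17) = [(3u + 6)·17 − 36·(u + 7)] / [17·(u + 7)] = 15(u − 10) / (17(u + 7)).
So |(3u + 6)/(u + 7) − (36/17)| = 15|u − 10| / (17·|u + 7|).
Require δ ≤ 17/2, so |u + 7| ≥ |17| − |u − 10| > 17 − 17/2 = 17/2.
Hence |(3u + 6)/(u + 7) − (36/17)| < 15|u − 10|/(17·(17/2)) = (30/289)|u − 10|, which is < ϵ once |u − 10| < (289/30)ϵ.
Take δ = min(17/2, (289/30)ϵ). Then 0 < |u − 10| < δ forces both bounds, so |(3u + 6)/(u + 7) − (36/17)| < ϵ.

δ = min(17/2, (289/30)ϵ)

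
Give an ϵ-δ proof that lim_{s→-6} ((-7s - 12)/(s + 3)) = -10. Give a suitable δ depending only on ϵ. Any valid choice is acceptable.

δ = min(3/2, (1/2)ϵ)

Let ϵ > 0. We want δ > 0 with 0 < |s + 6| < δ ⇒ |(-7s - 12)/(s + 3) + 10| < ϵ.
Combining over a common denominator, (-7s - 12)/(s + 3) + 10 = [(-7s - 12)·(-3) − 30·(s + 3)] / [(-3)·(s + 3)] = -9(s + 6) / ((-3)(s + 3)).
So |(-7s - 12)/(s + 3) + 10| = 9|s + 6| / (3·|s + 3|).
Restrict δ ≤ 3/2. Then |s + 6| < 3/2 gives |s + 3| = |(s + 6) + (-3)| ≥ 3 − 3/2 = 3/2.
Hence |(-7s - 12)/(s + 3) + 10| < 9|s + 6|/(3·(3/2)) = 2|s + 6|, which is < ϵ once |s + 6| < (1/2)ϵ.
Take δ = min(3/2, (1/2)ϵ). Then 0 < |s + 6| < δ forces both bounds, so |(-7s - 12)/(s + 3) + 10| < ϵ.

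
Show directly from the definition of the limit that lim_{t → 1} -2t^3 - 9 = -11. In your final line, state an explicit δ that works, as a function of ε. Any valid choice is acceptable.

δ = min(2, ε/26)

Suppose ε > 0. We want δ > 0 such that 0 < |t − 1| < δ implies |(-2t^3 - 9) + 11| < ε.
(-2t^3 - 9) + 11 = -2t^3 + 2 = (t − 1)(-2t^2 - 2t - 2).
So |(-2t^3 - 9) + 11| = |t − 1|·|-2t^2 - 2t - 2|.
Assume first that |t − 1| < 2, so |t| < 3. Then |-2t^2 - 2t - 2| ≤ 2·3^2 + 2·3 + 2 = 26.
Hence |(-2t^3 - 9) + 11| ≤ 26|t − 1| < ε provided |t − 1| < ε/26.
Choosing δ = min(2, ε/26) ensures both conditions, hence |(-2t^3 - 9) + 11| < ε.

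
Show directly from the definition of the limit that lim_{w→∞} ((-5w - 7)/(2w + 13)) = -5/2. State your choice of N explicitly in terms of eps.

N = (51/4)/eps

Let eps > 0. We seek N > 0 such that w > N implies |(-5w - 7)/(2w + 13) + 5/2| < eps.
(-5w - 7)/(2w + 13) + 5/2 = (2(-5w - 7) − (-5)(2w + 13)) / (2(2w + 13)) = 51/(2(2w + 13)).
For w > 0 we have 2w + 13 > 2w, so |(-5w - 7)/(2w + 13) + 5/2| = 51/(2(2w + 13)) < 51/(2·2w) = (51/4)/w.
Thus |(-5w - 7)/(2w + 13) + 5/2| < eps whenever w > (51/4)/eps.
Take N = (51/4)/eps. If w > N then |(-5w - 7)/(2w + 13) + 5/2| < (51/4)/w < eps.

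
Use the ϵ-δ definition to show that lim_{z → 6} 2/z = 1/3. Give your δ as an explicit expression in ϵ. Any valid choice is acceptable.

δ = min(3, 9ϵ)

Let ϵ > 0. We seek δ > 0 such that 0 < |z − 6| < δ implies |2/z − (1/3)| < ϵ.
|2/z − (1/3)| = 2·|6 − z|/(6·|z|) = 2|z − 6|/(6|z|).
Require δ ≤ 3 so that |z| > 6 − 3 = 3, hence 6|z| > 18.
Then |2/z − (1/3)| < 2|z − 6|/18, which is < ϵ when |z − 6| < 9ϵ.
Take δ = min(3, 9ϵ). Then 0 < |z − 6| < δ gives both |z − 6| < 3 and |z − 6| < 9ϵ, so |2/z − (1/3)| < ϵ.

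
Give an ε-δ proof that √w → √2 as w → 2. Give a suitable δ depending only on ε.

δ = min(2, √2·ε)

Fix ε > 0. We want δ > 0 such that 0 < |w − 2| < δ implies |√w − √2| < ε.
Rationalise: √w − √2 = (w − 2)/(√w + √2), so |√w − √2| = |w − 2|/(√w + √2).
Restrict δ ≤ 2 so that |w − 2| < 2 forces w > 0, and then √w + √2 > √2.
Hence |√w − √2| < |w − 2|/√2, which is < ε once |w − 2| < √2·ε.
Take δ = min(2, √2·ε). If 0 < |w − 2| < δ then w > 0 and |√w − √2| < |w − 2|/√2 < ε.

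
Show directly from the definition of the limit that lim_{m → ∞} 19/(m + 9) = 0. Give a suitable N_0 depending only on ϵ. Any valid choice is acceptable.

Let ϵ > 0 be given. For m ≥ 1, |19/(m + 9) − 0| = 19/(m + 9) ≤ 19/m.
We need 19/m < ϵ, i.e. m > 19/ϵ.
Take N_0 = 19/ϵ. If m > N_0 then |19/(m + 9)| ≤ 19/m < ϵ.

N_0 = 19/ϵ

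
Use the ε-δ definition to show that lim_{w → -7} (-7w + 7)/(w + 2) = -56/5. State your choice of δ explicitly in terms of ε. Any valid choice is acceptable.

δ = min(5/2, (25/42)ε)

Let ε > 0 be given. We want δ > 0 with 0 < |w + 7| < δ ⇒ |(-7w + 7)/(w + 2) + 56/5| < ε.
Combining over a common denominator, (-7w + 7)/(w + 2) + 56/5 = [(-7w + 7)·(-5) − 56·(w + 2)] / [(-5)·(w + 2)] = -21(w + 7) / ((-5)(w + 2)).
So |(-7w + 7)/(w + 2) + 56/5| = 21|w + 7| / (5·|w + 2|).
Require δ ≤ 5/2, so |w + 2| ≥ |-5| − |w + 7| > 5 − 5/2 = 5/2.
Hence |(-7w + 7)/(w + 2) + 56/5| < 21|w + 7|/(5·(5/2)) = (42/25)|w + 7|, which is < ε once |w + 7| < (25/42)ε.
Take δ = min(5/2, (25/42)ε). Then 0 < |w + 7| < δ forces both bounds, so |(-7w + 7)/(w + 2) + 56/5| < ε.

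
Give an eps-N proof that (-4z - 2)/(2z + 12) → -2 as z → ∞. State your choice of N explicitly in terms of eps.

Let eps > 0 be given. We seek N > 0 such that z > N implies |(-4z - 2)/(2z + 12) + 2| < eps.
(-4z - 2)/(2z + 12) + 2 = (2(-4z - 2) − (-4)(2z + 12)) / (2(2z + 12)) = 44/(2(2z + 12)).
For z > 0 we have 2z + 12 > 2z, so |(-4z - 2)/(2z + 12) + 2| = 44/(2(2z + 12)) < 44/(2·2z) = 11/z.
Thus |(-4z - 2)/(2z + 12) + 2| < eps whenever z > 11/eps.
Take N = 11/eps. If z > N then |(-4z - 2)/(2z + 12) + 2| < 11/z < eps.

N = 11/eps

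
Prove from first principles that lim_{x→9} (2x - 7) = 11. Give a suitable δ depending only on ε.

Let ε > 0 be given. We need δ > 0 so that 0 < |x − 9| < δ implies |(2x - 7) − 11| < ε.
|(2x - 7) − 11| = |2x - 18| = 2|x − 9|.
So 2|x − 9| < ε exactly when |x − 9| < ε/2.
Take δ = ε/2. If 0 < |x − 9| < δ then |(2x - 7) − 11| = 2|x − 9| < 2·(ε/2) = ε.

δ = ε/2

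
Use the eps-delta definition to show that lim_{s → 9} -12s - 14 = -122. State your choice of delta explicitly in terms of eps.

delta = eps/12

Suppose eps > 0. We need delta > 0 so that 0 < |s − 9| < delta implies |(-12s - 14) + 122| < eps.
|(-12s - 14) + 122| = |-12s + 108| = 12|s − 9|.
So 12|s − 9| < eps exactly when |s − 9| < eps/12.
Take delta = eps/12. If 0 < |s − 9| < delta then |(-12s - 14) + 122| = 12|s − 9| < 12·(eps/12) = eps.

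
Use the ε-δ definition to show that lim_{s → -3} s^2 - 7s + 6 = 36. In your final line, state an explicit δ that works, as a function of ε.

δ = min(1, ε/14)

Let ε > 0. We want δ > 0 such that 0 < |s + 3| < δ implies |(s^2 - 7s + 6) − 36| < ε.
(s^2 - 7s + 6) − 36 = s^2 - 7s - 30 = (s + 3)(s - 10).
So |(s^2 - 7s + 6) − 36| = |s + 3|·|s - 10|.
Require δ ≤ 1. Then |s + 3| < 1 gives |s| < 4, and by the triangle inequality |s - 10| ≤ 4 + 10 = 14.
Hence |(s^2 - 7s + 6) − 36| ≤ 14|s + 3| < ε provided |s + 3| < ε/14.
Take δ = min(1, ε/14). Then 0 < |s + 3| < δ gives both |s + 3| < 1 and |s + 3| < ε/14, so |(s^2 - 7s + 6) − 36| < ε.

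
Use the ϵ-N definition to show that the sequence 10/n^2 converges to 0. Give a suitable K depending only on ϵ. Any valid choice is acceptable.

K = (10/ϵ)^{1/2}

Let ϵ > 0. For n ≥ 1, |10/n^2 − 0| = 10/n^2.
10/n^2 < ϵ ⇔ n^2 > 10/ϵ ⇔ n > (10/ϵ)^{1/2}.
Take K = (10/ϵ)^{1/2}. Then n > K implies 10/n^2 < ϵ.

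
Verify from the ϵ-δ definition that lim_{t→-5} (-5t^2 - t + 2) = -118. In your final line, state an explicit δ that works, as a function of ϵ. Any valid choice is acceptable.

Let ϵ > 0 be given. We want δ > 0 such that 0 < |t + 5| < δ implies |(-5t^2 - t + 2) + 118| < ϵ.
(-5t^2 - t + 2) + 118 = -5t^2 - t + 120 = (t + 5)(-5t + 24).
So |(-5t^2 - t + 2) + 118| = |t + 5|·|-5t + 24|.
Require δ ≤ 1. Then |t + 5| < 1 gives |t| < 6, and by the triangle inequality |-5t + 24| ≤ 5·6 + 24 = 54.
Hence |(-5t^2 - t + 2) + 118| ≤ 54|t + 5| < ϵ provided |t + 5| < ϵ/54.
Take δ = min(1, ϵ/54). Then 0 < |t + 5| < δ gives both |t + 5| < 1 and |t + 5| < ϵ/54, so |(-5t^2 - t + 2) + 118| < ϵ.

δ = min(1, ϵ/54)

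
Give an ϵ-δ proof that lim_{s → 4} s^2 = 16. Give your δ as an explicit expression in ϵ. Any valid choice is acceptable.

δ = min(2, ϵ/10)

Let ϵ > 0. We seek δ > 0 with 0 < |s − 4| < δ ⇒ |s^2 − 16| < ϵ.
Factor: s^2 − 16 = (s − 4)(s + 4), so |s^2 − 16| = |s − 4|·|s + 4|.
Impose δ ≤ 2 so that |s| < 6; then |s + 4| ≤ 10.
Hence |s^2 − 16| ≤ 10|s − 4|, which is < ϵ once |s − 4| < ϵ/10.
Take δ = min(2, ϵ/10). If 0 < |s − 4| < δ then both bounds hold and |s^2 − 16| ≤ 10|s − 4| < 10·(ϵ/10) = ϵ.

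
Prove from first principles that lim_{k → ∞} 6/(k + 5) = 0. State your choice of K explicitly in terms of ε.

Fix ε > 0. For k ≥ 1, |6/(k + 5) − 0| = 6/(k + 5) ≤ 6/k.
We need 6/k < ε, i.e. k > 6/ε.
Take K = 6/ε. If k > K then |6/(k + 5)| ≤ 6/k < ε.

K = 6/ε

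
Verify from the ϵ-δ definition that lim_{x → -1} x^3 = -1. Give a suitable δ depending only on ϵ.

δ = min(1, ϵ/7)

Let ϵ > 0 be given. We seek δ > 0 with 0 < |x + 1| < δ ⇒ |x^3 + 1| < ϵ.
Factor: x^3 + 1 = (x + 1)(x^2 - x + 1), so |x^3 + 1| = |x + 1|·|x^2 - x + 1|.
Impose δ ≤ 1 so that |x| < 2; then |x^2 - x + 1| ≤ 7.
Hence |x^3 + 1| ≤ 7|x + 1|, which is < ϵ once |x + 1| < ϵ/7.
Take δ = min(1, ϵ/7). If 0 < |x + 1| < δ then both bounds hold and |x^3 + 1| ≤ 7|x + 1| < 7·(ϵ/7) = ϵ.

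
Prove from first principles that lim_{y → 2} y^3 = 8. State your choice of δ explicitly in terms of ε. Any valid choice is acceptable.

Fix ε > 0. We seek δ > 0 with 0 < |y − 2| < δ ⇒ |y^3 − 8| < ε.
Factor: y^3 − 8 = (y − 2)(y^2 + 2y + 4), so |y^3 − 8| = |y − 2|·|y^2 + 2y + 4|.
Impose δ ≤ 1 so that |y| < 3; then |y^2 + 2y + 4| ≤ 19.
Hence |y^3 − 8| ≤ 19|y − 2|, which is < ε once |y − 2| < ε/19.
Take δ = min(1, ε/19). If 0 < |y − 2| < δ then both bounds hold and |y^3 − 8| ≤ 19|y − 2| < 19·(ε/19) = ε.

δ = min(1, ε/19)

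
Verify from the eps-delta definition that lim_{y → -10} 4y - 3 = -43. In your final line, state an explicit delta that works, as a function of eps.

Fix eps > 0. We need delta > 0 so that 0 < |y + 10| < delta implies |(4y - 3) + 43| < eps.
|(4y - 3) + 43| = |4y + 40| = 4|y + 10|.
So 4|y + 10| < eps exactly when |y + 10| < eps/4.
Choosing delta = eps/4 gives |(4y - 3) + 43| = 4|y + 10| < eps whenever |y + 10| < delta.

delta = eps/4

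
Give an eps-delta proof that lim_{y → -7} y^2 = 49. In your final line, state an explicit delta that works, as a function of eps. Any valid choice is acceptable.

Fix eps > 0. We seek delta > 0 with 0 < |y + 7| < delta ⇒ |y^2 − 49| < eps.
Factor: y^2 − 49 = (y + 7)(y - 7), so |y^2 − 49| = |y + 7|·|y - 7|.
Impose delta ≤ 1 so that |y| < 8; then |y - 7| ≤ 15.
Hence |y^2 − 49| ≤ 15|y + 7|, which is < eps once |y + 7| < eps/15.
Take delta = min(1, eps/15). If 0 < |y + 7| < delta then both bounds hold and |y^2 − 49| ≤ 15|y + 7| < 15·(eps/15) = eps.

delta = min(1, eps/15)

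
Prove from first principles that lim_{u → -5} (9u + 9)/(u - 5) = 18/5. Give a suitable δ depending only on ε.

δ = min(5, (25/27)ε)

Let ε > 0. We want δ > 0 with 0 < |u + 5| < δ ⇒ |(9u + 9)/(u - 5) − (18/5)| < ε.
Combining over a common denominator, (9u + 9)/(u - 5) − (18/5) = [(9u + 9)·(-10) − (-36)·(u - 5)] / [(-10)·(u - 5)] = -54(u + 5) / ((-10)(u - 5)).
So |(9u + 9)/(u - 5) − (18/5)| = 54|u + 5| / (10·|u − 5|).
Require δ ≤ 5, so |u − 5| ≥ |-10| − |u + 5| > 10 − 5 = 5.
Hence |(9u + 9)/(u - 5) − (18/5)| < 54|u + 5|/(10·5) = (27/25)|u + 5|, which is < ε once |u + 5| < (25/27)ε.
Take δ = min(5, (25/27)ε). Then 0 < |u + 5| < δ forces both bounds, so |(9u + 9)/(u - 5) − (18/5)| < ε.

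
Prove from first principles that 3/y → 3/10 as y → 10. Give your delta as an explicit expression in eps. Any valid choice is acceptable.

delta = min(5, (50/3)eps)

Let eps > 0. We seek delta > 0 such that 0 < |y − 10| < delta implies |3/y − (3/10)| < eps.
|3/y − (3/10)| = 3·|10 − y|/(10·|y|) = 3|y − 10|/(10|y|).
Restrict delta ≤ 5. Then |y − 10| < 5 gives |y| > 5, so 10|y| > 50.
Then |3/y − (3/10)| < 3|y − 10|/50, which is < eps when |y − 10| < (50/3)eps.
Take delta = min(5, (50/3)eps). Then 0 < |y − 10| < delta gives both |y − 10| < 5 and |y − 10| < (50/3)eps, so |3/y − (3/10)| < eps.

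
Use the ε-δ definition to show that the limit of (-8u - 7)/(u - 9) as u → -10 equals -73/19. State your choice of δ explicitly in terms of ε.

δ = min(19/2, (361/158)ε)

Let ε > 0 be given. We want δ > 0 with 0 < |u + 10| < δ ⇒ |(-8u - 7)/(u - 9) + 73/19| < ε.
Combining over a common denominator, (-8u - 7)/(u - 9) + 73/19 = [(-8u - 7)·(-19) − 73·(u - 9)] / [(-19)·(u - 9)] = 79(u + 10) / ((-19)(u - 9)).
So |(-8u - 7)/(u - 9) + 73/19| = 79|u + 10| / (19·|u − 9|).
Restrict δ ≤ 19/2. Then |u + 10| < 19/2 gives |u − 9| = |(u + 10) + (-19)| ≥ 19 − 19/2 = 19/2.
Hence |(-8u - 7)/(u - 9) + 73/19| < 79|u + 10|/(19·(19/2)) = (158/361)|u + 10|, which is < ε once |u + 10| < (361/158)ε.
Take δ = min(19/2, (361/158)ε). Then 0 < |u + 10| < δ forces both bounds, so |(-8u - 7)/(u - 9) + 73/19| < ε.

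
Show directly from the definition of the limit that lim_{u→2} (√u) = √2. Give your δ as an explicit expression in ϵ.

δ = min(2, √2·ϵ)

Fix ϵ > 0. We want δ > 0 such that 0 < |u − 2| < δ implies |√u − √2| < ϵ.
Rationalise: √u − √2 = (u − 2)/(√u + √2), so |√u − √2| = |u − 2|/(√u + √2).
Restrict δ ≤ 2 so that |u − 2| < 2 forces u > 0, and then √u + √2 > √2.
Hence |√u − √2| < |u − 2|/√2, which is < ϵ once |u − 2| < √2·ϵ.
Take δ = min(2, √2·ϵ). If 0 < |u − 2| < δ then u > 0 and |√u − √2| < |u − 2|/√2 < ϵ.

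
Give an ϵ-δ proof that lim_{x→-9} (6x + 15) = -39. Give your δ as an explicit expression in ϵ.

δ = ϵ/6

Let ϵ > 0. We need δ > 0 so that 0 < |x + 9| < δ implies |(6x + 15) + 39| < ϵ.
Since (6x + 15) + 39 = 6(x + 9), we have |(6x + 15) + 39| = 6|x + 9|.
So 6|x + 9| < ϵ exactly when |x + 9| < ϵ/6.
Choosing δ = ϵ/6 gives |(6x + 15) + 39| = 6|x + 9| < ϵ whenever |x + 9| < δ.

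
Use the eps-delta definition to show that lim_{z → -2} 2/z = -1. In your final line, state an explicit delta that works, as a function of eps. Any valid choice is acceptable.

Suppose eps > 0. We seek delta > 0 such that 0 < |z + 2| < delta implies |2/z + 1| < eps.
|2/z + 1| = 2·|-2 − z|/(2·|z|) = 2|z + 2|/(2|z|).
Require delta ≤ 1 so that |z| > 2 − 1 = 1, hence 2|z| > 2.
Then |2/z + 1| < 2|z + 2|/2, which is < eps when |z + 2| < eps.
Take delta = min(1, eps). Then 0 < |z + 2| < delta gives both |z + 2| < 1 and |z + 2| < eps, so |2/z + 1| < eps.

delta = min(1, eps)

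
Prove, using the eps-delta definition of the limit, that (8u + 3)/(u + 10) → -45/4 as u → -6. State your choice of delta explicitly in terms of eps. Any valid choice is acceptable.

delta = min(2, (8/77)eps)

Let eps > 0. We want delta > 0 with 0 < |u + 6| < delta ⇒ |(8u + 3)/(u + 10) + 45/4| < eps.
Combining over a common denominator, (8u + 3)/(u + 10) + 45/4 = [(8u + 3)·4 − (-45)·(u + 10)] / [4·(u + 10)] = 77(u + 6) / (4(u + 10)).
So |(8u + 3)/(u + 10) + 45/4| = 77|u + 6| / (4·|u + 10|).
Require delta ≤ 2, so |u + 10| ≥ |4| − |u + 6| > 4 − 2 = 2.
Hence |(8u + 3)/(u + 10) + 45/4| < 77|u + 6|/(4·2) = (77/8)|u + 6|, which is < eps once |u + 6| < (8/77)eps.
Take delta = min(2, (8/77)eps). Then 0 < |u + 6| < delta forces both bounds, so |(8u + 3)/(u + 10) + 45/4| < eps.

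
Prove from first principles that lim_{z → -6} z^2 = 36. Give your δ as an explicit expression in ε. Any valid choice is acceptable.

Let ε > 0. We seek δ > 0 with 0 < |z + 6| < δ ⇒ |z^2 − 36| < ε.
Factor: z^2 − 36 = (z + 6)(z - 6), so |z^2 − 36| = |z + 6|·|z - 6|.
Impose δ ≤ 1 so that |z| < 7; then |z - 6| ≤ 13.
Hence |z^2 − 36| ≤ 13|z + 6|, which is < ε once |z + 6| < ε/13.
Take δ = min(1, ε/13). If 0 < |z + 6| < δ then both bounds hold and |z^2 − 36| ≤ 13|z + 6| < 13·(ε/13) = ε.

δ = min(1, ε/13)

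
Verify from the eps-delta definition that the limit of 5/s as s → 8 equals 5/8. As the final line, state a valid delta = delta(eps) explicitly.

Fix eps > 0. We seek delta > 0 such that 0 < |s − 8| < delta implies |5/s − (5/8)| < eps.
|5/s − (5/8)| = 5·|8 − s|/(8·|s|) = 5|s − 8|/(8|s|).
Restrict delta ≤ 4. Then |s − 8| < 4 gives |s| > 4, so 8|s| > 32.
Then |5/s − (5/8)| < 5|s − 8|/32, which is < eps when |s − 8| < (32/5)eps.
Take delta = min(4, (32/5)eps). Then 0 < |s − 8| < delta gives both |s − 8| < 4 and |s − 8| < (32/5)eps, so |5/s − (5/8)| < eps.

delta = min(4, (32/5)eps)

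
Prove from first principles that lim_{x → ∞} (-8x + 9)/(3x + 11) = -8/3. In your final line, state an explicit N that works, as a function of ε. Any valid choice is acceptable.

N = (115/9)/ε

Fix ε > 0. We seek N > 0 such that x > N implies |(-8x + 9)/(3x + 11) + 8/3| < ε.
(-8x + 9)/(3x + 11) + 8/3 = (3(-8x + 9) − (-8)(3x + 11)) / (3(3x + 11)) = 115/(3(3x + 11)).
For x > 0 we have 3x + 11 > 3x, so |(-8x + 9)/(3x + 11) + 8/3| = 115/(3(3x + 11)) < 115/(3·3x) = (115/9)/x.
Thus |(-8x + 9)/(3x + 11) + 8/3| < ε whenever x > (115/9)/ε.
Take N = (115/9)/ε. If x > N then |(-8x + 9)/(3x + 11) + 8/3| < (115/9)/x < ε.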